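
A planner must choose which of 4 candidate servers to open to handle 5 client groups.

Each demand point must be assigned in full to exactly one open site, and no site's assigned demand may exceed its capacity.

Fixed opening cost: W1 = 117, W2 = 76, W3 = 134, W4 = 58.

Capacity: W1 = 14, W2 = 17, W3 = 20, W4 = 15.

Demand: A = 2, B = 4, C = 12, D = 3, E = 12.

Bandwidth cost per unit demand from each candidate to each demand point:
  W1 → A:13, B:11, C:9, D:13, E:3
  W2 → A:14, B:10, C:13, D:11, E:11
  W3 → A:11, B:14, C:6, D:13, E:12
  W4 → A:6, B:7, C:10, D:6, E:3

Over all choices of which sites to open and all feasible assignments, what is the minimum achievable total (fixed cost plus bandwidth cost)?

Open {W3, W4}; cheapest assignment that respects the capacities:
  W3 (cap 20, load 18): A, B, C — cost 2×11 + 4×14 + 12×6 = 150
  W4 (cap 15, load 15): D, E — cost 3×6 + 12×3 = 54
  Shipping 204, fixed 192 → total 396.
  Any other capacity-feasible assignment to {W3, W4} ships for at least 204.
Compare {W2, W3, W4}: its best feasible assignment gives total 456.
Compare {W1, W3, W4}: its best feasible assignment gives total 475.
Every other set of open sites that can feasibly serve all demand totals ≥ 456 even under its best assignment. Minimum: 396.

396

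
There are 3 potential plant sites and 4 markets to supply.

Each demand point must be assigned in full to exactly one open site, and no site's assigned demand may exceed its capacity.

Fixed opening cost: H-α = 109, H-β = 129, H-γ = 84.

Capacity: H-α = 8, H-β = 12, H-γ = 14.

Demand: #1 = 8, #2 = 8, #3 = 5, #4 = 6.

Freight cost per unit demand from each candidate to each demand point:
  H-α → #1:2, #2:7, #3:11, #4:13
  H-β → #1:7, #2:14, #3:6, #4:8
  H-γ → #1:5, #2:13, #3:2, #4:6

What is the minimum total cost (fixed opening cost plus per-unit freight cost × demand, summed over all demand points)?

476

Open {H-α, H-β, H-γ}; cheapest assignment that respects the capacities:
  H-α (cap 8, load 8): #2 — cost 8×7 = 56
  H-β (cap 12, load 6): #4 — cost 6×8 = 48
  H-γ (cap 14, load 13): #1, #3 — cost 8×5 + 5×2 = 50
  Shipping 154, fixed 322 → total 476.
  Any other capacity-feasible assignment to {H-α, H-β, H-γ} ships for at least 154.
Total demand is 27 and no other set of sites has combined capacity ≥ 27, so {H-α, H-β, H-γ} is the only feasible choice of open sites. Minimum: 476.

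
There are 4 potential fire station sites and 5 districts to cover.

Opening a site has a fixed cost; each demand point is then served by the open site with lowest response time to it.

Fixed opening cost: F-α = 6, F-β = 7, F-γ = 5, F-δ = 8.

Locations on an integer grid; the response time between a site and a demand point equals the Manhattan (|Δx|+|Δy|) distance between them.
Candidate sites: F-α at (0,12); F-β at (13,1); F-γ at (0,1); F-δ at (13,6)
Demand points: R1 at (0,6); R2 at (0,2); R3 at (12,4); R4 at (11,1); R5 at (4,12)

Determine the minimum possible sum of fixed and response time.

34

Open {F-α, F-β, F-γ}: assign each demand point to its cheapest open site.
  R1→F-γ 5, R2→F-γ 1, R3→F-β 4, R4→F-β 2, R5→F-α 4
  response time 16, fixed 18 → total 34.
Compare {F-α, F-β}: response time 26 + fixed 13 = 39.
Compare {F-β, F-γ}: response time 27 + fixed 12 = 39.
Compare {F-α, F-γ, F-δ}: response time 20 + fixed 19 = 39.
All other subsets cost ≥ 39. Minimum total cost: 34.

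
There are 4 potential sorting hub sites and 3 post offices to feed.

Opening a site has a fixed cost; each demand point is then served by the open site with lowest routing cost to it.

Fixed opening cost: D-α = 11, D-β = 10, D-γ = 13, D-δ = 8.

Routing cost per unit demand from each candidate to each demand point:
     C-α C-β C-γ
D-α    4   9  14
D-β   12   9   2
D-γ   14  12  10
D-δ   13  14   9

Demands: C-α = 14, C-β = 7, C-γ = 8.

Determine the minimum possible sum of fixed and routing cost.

Open {D-α, D-β}: assign each demand point to its cheapest open site.
  C-α→D-α 14×4=56, C-β→D-α 7×9=63, C-γ→D-β 8×2=16
  routing cost 135, fixed 21 → total 156.
Compare {D-α, D-β, D-δ}: routing cost 135 + fixed 29 = 164.
Compare {D-α, D-β, D-γ}: routing cost 135 + fixed 34 = 169.
Compare {D-α, D-β, D-γ, D-δ}: routing cost 135 + fixed 42 = 177.
All other subsets cost ≥ 164. Minimum total cost: 156.

156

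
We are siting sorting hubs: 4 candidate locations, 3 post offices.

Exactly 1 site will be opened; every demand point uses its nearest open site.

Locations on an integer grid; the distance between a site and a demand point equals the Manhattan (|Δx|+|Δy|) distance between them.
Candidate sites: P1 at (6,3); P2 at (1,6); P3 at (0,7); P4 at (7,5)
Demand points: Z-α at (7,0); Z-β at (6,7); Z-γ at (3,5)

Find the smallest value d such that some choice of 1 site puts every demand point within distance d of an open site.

5

Open {P1}.
  Farthest demand point is Z-γ at distance 5 (to P1); all others are ≤ 5.
With {P4} the worst case is 5.
With {P2} the worst case is 12.
No size-1 selection achieves below 5.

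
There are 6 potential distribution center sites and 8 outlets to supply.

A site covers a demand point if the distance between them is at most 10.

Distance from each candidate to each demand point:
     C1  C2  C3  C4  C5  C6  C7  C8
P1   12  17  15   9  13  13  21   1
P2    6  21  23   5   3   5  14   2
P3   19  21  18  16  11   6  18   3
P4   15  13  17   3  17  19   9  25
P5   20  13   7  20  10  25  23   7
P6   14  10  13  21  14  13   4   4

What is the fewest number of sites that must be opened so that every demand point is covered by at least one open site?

Coverage sets (demand points within 10 of each site):
  P1: {C4, C8}
  P2: {C1, C4, C5, C6, C8}
  P3: {C6, C8}
  P4: {C4, C7}
  P5: {C3, C5, C8}
  P6: {C2, C7, C8}
No 2 sites suffice: every size-2 union leaves at least one demand point uncovered.
But {P2, P5, P6} covers everything, so the minimum is 3.

3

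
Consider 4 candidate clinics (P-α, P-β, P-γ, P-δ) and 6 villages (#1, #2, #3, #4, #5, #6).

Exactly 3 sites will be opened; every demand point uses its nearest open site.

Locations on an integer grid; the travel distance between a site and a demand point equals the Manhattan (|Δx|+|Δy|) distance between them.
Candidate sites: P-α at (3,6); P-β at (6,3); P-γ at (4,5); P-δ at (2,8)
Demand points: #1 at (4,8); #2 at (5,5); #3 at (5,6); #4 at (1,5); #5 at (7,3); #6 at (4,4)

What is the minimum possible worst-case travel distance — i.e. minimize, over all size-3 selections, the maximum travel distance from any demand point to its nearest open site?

Open {P-α, P-β, P-γ}.
  Farthest demand point is #1 at travel distance 3 (to P-α); all others are ≤ 3.
With {P-α, P-β, P-δ} the worst case is 3.
With {P-β, P-γ, P-δ} the worst case is 3.
No size-3 selection achieves below 3.

3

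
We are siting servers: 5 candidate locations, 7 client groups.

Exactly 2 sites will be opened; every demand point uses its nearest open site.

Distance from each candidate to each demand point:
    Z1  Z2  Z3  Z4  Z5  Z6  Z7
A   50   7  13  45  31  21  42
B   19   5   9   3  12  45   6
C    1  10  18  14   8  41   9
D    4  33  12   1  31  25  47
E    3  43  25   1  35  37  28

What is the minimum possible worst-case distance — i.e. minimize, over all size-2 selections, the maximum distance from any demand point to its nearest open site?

21

Open {A, B}.
  Farthest demand point is Z6 at distance 21 (to A); all others are ≤ 21.
With {A, C} the worst case is 21.
With {B, D} the worst case is 25.
No size-2 selection achieves below 21.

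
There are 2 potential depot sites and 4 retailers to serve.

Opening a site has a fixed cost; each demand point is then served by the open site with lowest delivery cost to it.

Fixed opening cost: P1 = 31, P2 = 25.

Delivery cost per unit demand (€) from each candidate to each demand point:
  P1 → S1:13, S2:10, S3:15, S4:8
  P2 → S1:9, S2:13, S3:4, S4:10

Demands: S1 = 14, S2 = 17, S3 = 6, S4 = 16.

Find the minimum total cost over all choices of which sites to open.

Open {P1, P2}: assign each demand point to its cheapest open site.
  S1→P2 14×9=126, S2→P1 17×10=170, S3→P2 6×4=24, S4→P1 16×8=128
  delivery cost 448, fixed 56 → total 504.
Compare {P2}: delivery cost 531 + fixed 25 = 556.
Compare {P1}: delivery cost 570 + fixed 31 = 601.

504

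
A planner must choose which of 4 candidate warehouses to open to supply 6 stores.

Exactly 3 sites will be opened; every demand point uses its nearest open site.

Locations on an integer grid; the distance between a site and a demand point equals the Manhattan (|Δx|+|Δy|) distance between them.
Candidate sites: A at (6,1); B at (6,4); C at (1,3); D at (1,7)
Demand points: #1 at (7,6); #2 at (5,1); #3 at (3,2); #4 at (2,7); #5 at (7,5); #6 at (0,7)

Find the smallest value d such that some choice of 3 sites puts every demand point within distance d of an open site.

4

Open {A, B, D}.
  Farthest demand point is #3 at distance 4 (to A); all others are ≤ 4.
With {B, C, D} the worst case is 4.
With {A, B, C} the worst case is 5.
No size-3 selection achieves below 4.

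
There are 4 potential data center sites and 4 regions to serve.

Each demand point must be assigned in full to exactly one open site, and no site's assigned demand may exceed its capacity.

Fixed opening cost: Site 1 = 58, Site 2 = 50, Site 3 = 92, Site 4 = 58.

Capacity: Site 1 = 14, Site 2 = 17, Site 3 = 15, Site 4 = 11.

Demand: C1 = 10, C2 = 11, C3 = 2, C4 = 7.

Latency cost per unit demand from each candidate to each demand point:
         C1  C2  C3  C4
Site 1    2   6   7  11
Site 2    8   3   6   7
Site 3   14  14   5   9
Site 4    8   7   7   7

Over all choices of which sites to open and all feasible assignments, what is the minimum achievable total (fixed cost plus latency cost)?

280

Open {Site 1, Site 2, Site 4}; cheapest assignment that respects the capacities:
  Site 1 (cap 14, load 10): C1 — cost 10×2 = 20
  Site 2 (cap 17, load 13): C2, C3 — cost 11×3 + 2×6 = 45
  Site 4 (cap 11, load 7): C4 — cost 7×7 = 49
  Shipping 114, fixed 166 → total 280.
  Any other capacity-feasible assignment to {Site 1, Site 2, Site 4} ships for at least 114.
Compare {Site 1, Site 2}: its best feasible assignment gives total 317.
Compare {Site 1, Site 2, Site 3}: its best feasible assignment gives total 326.
Every other set of open sites that can feasibly serve all demand totals ≥ 317 even under its best assignment. Minimum: 280.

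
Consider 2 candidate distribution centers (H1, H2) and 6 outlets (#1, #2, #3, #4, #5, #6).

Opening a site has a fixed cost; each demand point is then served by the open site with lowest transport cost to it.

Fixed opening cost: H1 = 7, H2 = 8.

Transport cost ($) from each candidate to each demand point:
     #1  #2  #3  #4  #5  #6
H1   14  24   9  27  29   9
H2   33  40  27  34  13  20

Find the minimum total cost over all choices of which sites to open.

Open {H1, H2}: assign each demand point to its cheapest open site.
  #1→H1 14, #2→H1 24, #3→H1 9, #4→H1 27, #5→H2 13, #6→H1 9
  transport cost 96, fixed 15 → total 111.
Compare {H1}: transport cost 112 + fixed 7 = 119.
Compare {H2}: transport cost 167 + fixed 8 = 175.

111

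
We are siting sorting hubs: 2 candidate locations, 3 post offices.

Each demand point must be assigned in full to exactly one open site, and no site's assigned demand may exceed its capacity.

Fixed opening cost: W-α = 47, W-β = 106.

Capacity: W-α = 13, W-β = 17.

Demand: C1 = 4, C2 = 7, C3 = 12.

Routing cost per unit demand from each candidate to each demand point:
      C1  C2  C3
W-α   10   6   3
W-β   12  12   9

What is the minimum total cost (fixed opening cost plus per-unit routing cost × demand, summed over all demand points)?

321

Open {W-α, W-β}; cheapest assignment that respects the capacities:
  W-α (cap 13, load 12): C3 — cost 12×3 = 36
  W-β (cap 17, load 11): C1, C2 — cost 4×12 + 7×12 = 132
  Shipping 168, fixed 153 → total 321.
  Any other capacity-feasible assignment to {W-α, W-β} ships for at least 168.
Total demand is 23 and no other set of sites has combined capacity ≥ 23, so {W-α, W-β} is the only feasible choice of open sites. Minimum: 321.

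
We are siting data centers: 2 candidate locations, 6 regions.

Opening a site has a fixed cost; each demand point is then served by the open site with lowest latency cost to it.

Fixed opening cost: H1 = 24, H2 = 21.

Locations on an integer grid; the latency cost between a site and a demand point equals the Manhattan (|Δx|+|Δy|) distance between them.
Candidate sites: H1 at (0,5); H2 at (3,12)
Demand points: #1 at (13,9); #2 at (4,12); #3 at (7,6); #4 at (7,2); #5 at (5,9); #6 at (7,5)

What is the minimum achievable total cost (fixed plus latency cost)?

Open {H2}: assign each demand point to its cheapest open site.
  #1→H2 13, #2→H2 1, #3→H2 10, #4→H2 14, #5→H2 5, #6→H2 11
  latency cost 54, fixed 21 → total 75.
Compare {H1}: latency cost 62 + fixed 24 = 86.
Compare {H1, H2}: latency cost 44 + fixed 45 = 89.

75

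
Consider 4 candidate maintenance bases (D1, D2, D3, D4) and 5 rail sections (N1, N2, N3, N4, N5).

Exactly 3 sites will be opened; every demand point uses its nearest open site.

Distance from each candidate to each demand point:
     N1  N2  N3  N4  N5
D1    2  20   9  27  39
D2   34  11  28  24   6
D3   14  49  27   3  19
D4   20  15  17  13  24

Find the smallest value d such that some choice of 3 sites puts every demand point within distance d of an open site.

Open {D1, D2, D3}.
  Farthest demand point is N2 at distance 11 (to D2); all others are ≤ 11.
With {D1, D2, D4} the worst case is 13.
With {D2, D3, D4} the worst case is 17.
No size-3 selection achieves below 11.

11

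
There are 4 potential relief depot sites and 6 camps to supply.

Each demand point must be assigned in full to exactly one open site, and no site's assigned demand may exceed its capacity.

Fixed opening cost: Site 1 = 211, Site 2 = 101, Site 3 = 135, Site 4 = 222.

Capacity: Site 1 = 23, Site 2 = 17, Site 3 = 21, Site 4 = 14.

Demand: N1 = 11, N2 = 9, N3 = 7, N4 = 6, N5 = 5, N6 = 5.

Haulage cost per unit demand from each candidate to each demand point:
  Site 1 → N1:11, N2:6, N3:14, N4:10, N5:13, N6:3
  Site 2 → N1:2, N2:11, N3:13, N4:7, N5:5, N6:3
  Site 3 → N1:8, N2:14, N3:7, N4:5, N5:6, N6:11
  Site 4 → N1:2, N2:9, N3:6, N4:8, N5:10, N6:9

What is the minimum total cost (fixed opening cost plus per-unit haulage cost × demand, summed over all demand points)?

642

Open {Site 1, Site 2, Site 3}; cheapest assignment that respects the capacities:
  Site 1 (cap 23, load 14): N2, N6 — cost 9×6 + 5×3 = 69
  Site 2 (cap 17, load 16): N1, N5 — cost 11×2 + 5×5 = 47
  Site 3 (cap 21, load 13): N3, N4 — cost 7×7 + 6×5 = 79
  Shipping 195, fixed 447 → total 642.
  Any other capacity-feasible assignment to {Site 1, Site 2, Site 3} ships for at least 195.
Compare {Site 2, Site 3, Site 4}: its best feasible assignment gives total 685.
Compare {Site 1, Site 3}: its best feasible assignment gives total 731.
Every other set of open sites that can feasibly serve all demand totals ≥ 685 even under its best assignment. Minimum: 642.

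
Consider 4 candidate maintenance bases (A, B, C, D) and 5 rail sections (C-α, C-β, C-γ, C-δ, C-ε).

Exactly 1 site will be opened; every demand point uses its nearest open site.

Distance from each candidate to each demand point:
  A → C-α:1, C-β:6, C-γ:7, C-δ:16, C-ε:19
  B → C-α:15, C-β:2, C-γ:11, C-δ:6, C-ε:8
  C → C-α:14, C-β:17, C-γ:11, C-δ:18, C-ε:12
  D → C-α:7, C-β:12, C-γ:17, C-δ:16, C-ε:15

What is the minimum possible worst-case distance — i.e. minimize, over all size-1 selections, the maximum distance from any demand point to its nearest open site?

15

Open {B}.
  Farthest demand point is C-α at distance 15 (to B); all others are ≤ 15.
With {D} the worst case is 17.
With {C} the worst case is 18.
No size-1 selection achieves below 15.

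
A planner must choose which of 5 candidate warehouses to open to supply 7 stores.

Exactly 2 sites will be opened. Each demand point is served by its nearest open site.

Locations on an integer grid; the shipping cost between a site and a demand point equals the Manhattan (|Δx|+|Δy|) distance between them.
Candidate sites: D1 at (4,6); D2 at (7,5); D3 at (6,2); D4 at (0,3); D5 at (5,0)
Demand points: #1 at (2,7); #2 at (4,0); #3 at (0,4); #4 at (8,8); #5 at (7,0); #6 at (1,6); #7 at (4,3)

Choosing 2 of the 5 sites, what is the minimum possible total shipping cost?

Open {D1, D5}.
  #1→D1 3, #2→D5 1, #3→D1 6, #4→D1 6, #5→D5 2, #6→D1 3, #7→D1 3  ⇒ total 24.
Compare {D1, D3}: total 28.
Compare {D3, D4}: total 29.
No size-2 selection does better; minimum is 24.

24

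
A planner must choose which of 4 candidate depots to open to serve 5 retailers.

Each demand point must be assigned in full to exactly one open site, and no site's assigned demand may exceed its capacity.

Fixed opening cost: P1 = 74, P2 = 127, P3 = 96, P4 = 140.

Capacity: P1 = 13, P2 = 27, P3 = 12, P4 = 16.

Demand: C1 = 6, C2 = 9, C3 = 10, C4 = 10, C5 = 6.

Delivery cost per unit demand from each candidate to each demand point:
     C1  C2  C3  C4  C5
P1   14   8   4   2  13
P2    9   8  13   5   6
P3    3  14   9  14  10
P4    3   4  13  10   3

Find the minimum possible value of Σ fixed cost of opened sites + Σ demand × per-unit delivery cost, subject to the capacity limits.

Open {P1, P2, P3}; cheapest assignment that respects the capacities:
  P1 (cap 13, load 10): C3 — cost 10×4 = 40
  P2 (cap 27, load 25): C2, C4, C5 — cost 9×8 + 10×5 + 6×6 = 158
  P3 (cap 12, load 6): C1 — cost 6×3 = 18
  Shipping 216, fixed 297 → total 513.
  Any other capacity-feasible assignment to {P1, P2, P3} ships for at least 216.
Compare {P1, P2, P4}: its best feasible assignment gives total 521.
Compare {P2, P4}: its best feasible assignment gives total 537.
Every other set of open sites that can feasibly serve all demand totals ≥ 521 even under its best assignment. Minimum: 513.

513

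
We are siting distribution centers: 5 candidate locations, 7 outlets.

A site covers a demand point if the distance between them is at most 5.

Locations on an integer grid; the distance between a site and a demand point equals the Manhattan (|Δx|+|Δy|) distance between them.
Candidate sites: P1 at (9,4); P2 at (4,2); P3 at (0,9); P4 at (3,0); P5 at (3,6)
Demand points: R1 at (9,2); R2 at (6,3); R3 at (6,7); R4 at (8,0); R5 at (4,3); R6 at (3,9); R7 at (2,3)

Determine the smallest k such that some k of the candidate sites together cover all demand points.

Coverage sets (demand points within 5 of each site):
  P1: {R1, R2, R4}
  P2: {R1, R2, R5, R7}
  P3: {R6}
  P4: {R4, R5, R7}
  P5: {R3, R5, R6, R7}
No single site covers all 7 demand points.
But {P1, P5} covers everything, so the minimum is 2.

2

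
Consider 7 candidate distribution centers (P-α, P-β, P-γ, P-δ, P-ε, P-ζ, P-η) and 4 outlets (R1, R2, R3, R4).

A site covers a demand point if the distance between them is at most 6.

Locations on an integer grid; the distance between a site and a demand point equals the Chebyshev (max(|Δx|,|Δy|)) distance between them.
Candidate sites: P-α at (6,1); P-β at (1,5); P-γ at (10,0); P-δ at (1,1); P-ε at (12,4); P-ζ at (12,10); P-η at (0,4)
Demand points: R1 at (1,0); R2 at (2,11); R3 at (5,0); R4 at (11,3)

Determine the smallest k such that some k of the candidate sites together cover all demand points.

2

Coverage sets (demand points within 6 of each site):
  P-α: {R1, R3, R4}
  P-β: {R1, R2, R3}
  P-γ: {R3, R4}
  P-δ: {R1, R3}
  P-ε: {R4}
  P-ζ: {}
  P-η: {R1, R3}
No single site covers all 4 demand points.
But {P-α, P-β} covers everything, so the minimum is 2.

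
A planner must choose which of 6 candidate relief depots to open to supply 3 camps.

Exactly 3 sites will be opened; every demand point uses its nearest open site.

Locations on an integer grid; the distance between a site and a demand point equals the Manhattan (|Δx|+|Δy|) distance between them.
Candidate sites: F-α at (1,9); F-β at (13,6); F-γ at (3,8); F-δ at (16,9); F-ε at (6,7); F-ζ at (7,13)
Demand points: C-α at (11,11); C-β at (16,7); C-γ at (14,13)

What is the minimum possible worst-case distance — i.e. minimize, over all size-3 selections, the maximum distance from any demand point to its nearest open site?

Open {F-α, F-δ, F-ζ}.
  Farthest demand point is C-α at distance 6 (to F-ζ); all others are ≤ 6.
With {F-β, F-δ, F-ζ} the worst case is 6.
With {F-γ, F-δ, F-ζ} the worst case is 6.
No size-3 selection achieves below 6.

6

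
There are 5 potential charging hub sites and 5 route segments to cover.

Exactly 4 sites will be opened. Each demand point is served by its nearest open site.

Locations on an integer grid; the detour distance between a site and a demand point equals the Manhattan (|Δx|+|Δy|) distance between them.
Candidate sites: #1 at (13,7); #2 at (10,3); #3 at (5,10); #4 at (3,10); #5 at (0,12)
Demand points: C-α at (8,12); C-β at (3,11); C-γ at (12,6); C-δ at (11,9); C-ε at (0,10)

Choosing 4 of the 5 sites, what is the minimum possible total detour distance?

Open {#1, #3, #4, #5}.
  C-α→#3 5, C-β→#4 1, C-γ→#1 2, C-δ→#1 4, C-ε→#5 2  ⇒ total 14.
Compare {#1, #2, #3, #4}: total 15.
Compare {#1, #2, #3, #5}: total 16.
No size-4 selection does better; minimum is 14.

14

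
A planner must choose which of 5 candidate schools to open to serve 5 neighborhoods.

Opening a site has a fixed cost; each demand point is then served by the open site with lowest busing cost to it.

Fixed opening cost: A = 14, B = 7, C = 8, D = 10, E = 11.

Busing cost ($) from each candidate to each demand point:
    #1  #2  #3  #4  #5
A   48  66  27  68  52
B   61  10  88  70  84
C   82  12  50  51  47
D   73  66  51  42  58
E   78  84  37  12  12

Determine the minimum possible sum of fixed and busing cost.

Open {A, B, E}: assign each demand point to its cheapest open site.
  #1→A 48, #2→B 10, #3→A 27, #4→E 12, #5→E 12
  busing cost 109, fixed 32 → total 141.
Compare {A, C, E}: busing cost 111 + fixed 33 = 144.
Compare {A, B, C, E}: busing cost 109 + fixed 40 = 149.
Compare {B, E}: busing cost 132 + fixed 18 = 150.
All other subsets cost ≥ 144. Minimum total cost: 141.

141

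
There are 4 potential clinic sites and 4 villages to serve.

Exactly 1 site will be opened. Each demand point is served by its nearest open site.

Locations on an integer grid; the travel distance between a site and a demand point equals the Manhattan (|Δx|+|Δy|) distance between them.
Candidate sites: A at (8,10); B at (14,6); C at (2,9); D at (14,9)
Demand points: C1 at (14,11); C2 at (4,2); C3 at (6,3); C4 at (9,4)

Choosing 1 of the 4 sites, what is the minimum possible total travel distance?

Open {A}.
  C1→A 7, C2→A 12, C3→A 9, C4→A 7  ⇒ total 35.
Compare {B}: total 37.
Compare {D}: total 43.
No size-1 selection does better; minimum is 35.

35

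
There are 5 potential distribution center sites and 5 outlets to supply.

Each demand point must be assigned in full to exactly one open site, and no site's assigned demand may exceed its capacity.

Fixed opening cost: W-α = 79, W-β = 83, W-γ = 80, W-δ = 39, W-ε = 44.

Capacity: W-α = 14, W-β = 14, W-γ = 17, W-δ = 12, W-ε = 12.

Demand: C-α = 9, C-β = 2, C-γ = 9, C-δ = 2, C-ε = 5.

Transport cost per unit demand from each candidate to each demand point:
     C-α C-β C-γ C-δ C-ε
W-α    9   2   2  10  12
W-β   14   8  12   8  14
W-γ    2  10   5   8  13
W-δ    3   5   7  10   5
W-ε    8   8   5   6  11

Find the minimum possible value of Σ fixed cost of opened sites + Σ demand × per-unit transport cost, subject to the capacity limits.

Open {W-γ, W-δ, W-ε}; cheapest assignment that respects the capacities:
  W-γ (cap 17, load 9): C-α — cost 9×2 = 18
  W-δ (cap 12, load 7): C-β, C-ε — cost 2×5 + 5×5 = 35
  W-ε (cap 12, load 11): C-γ, C-δ — cost 9×5 + 2×6 = 57
  Shipping 110, fixed 163 → total 273.
  Any other capacity-feasible assignment to {W-γ, W-δ, W-ε} ships for at least 110.
Compare {W-α, W-δ, W-ε}: its best feasible assignment gives total 278.
Compare {W-α, W-γ, W-δ}: its best feasible assignment gives total 279.
Every other set of open sites that can feasibly serve all demand totals ≥ 278 even under its best assignment. Minimum: 273.

273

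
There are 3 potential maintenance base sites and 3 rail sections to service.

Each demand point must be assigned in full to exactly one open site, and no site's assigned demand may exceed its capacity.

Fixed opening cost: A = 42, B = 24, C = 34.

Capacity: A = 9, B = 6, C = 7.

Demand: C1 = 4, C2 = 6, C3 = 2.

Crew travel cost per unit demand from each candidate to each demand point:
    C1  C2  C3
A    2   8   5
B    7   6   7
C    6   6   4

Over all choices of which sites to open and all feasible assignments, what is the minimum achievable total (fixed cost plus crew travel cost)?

120

Open {A, B}; cheapest assignment that respects the capacities:
  A (cap 9, load 6): C1, C3 — cost 4×2 + 2×5 = 18
  B (cap 6, load 6): C2 — cost 6×6 = 36
  Shipping 54, fixed 66 → total 120.
  Any other capacity-feasible assignment to {A, B} ships for at least 54.
Compare {B, C}: its best feasible assignment gives total 126.
Compare {A, C}: its best feasible assignment gives total 130.
Every other set of open sites that can feasibly serve all demand totals ≥ 126 even under its best assignment. Minimum: 120.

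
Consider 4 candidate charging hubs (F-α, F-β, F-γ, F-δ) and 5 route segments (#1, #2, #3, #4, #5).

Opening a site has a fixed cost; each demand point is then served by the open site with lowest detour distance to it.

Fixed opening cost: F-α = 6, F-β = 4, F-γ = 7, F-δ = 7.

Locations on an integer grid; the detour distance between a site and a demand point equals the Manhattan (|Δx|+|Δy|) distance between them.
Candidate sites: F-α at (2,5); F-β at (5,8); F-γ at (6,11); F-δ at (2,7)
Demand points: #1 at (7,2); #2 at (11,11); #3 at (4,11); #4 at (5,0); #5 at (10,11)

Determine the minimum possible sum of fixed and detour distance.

Open {F-β, F-γ}: assign each demand point to its cheapest open site.
  #1→F-β 8, #2→F-γ 5, #3→F-γ 2, #4→F-β 8, #5→F-γ 4
  detour distance 27, fixed 11 → total 38.
Compare {F-γ}: detour distance 33 + fixed 7 = 40.
Compare {F-α, F-γ}: detour distance 27 + fixed 13 = 40.
Compare {F-β}: detour distance 37 + fixed 4 = 41.
All other subsets cost ≥ 40. Minimum total cost: 38.

38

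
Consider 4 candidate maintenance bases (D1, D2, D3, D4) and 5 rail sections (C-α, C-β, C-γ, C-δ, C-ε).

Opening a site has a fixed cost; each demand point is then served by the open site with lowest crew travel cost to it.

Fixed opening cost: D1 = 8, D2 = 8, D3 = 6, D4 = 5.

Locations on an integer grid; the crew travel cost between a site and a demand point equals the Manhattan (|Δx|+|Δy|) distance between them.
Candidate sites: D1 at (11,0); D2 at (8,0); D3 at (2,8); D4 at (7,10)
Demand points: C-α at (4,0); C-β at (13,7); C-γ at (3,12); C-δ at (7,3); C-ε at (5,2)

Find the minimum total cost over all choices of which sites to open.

Open {D2, D4}: assign each demand point to its cheapest open site.
  C-α→D2 4, C-β→D4 9, C-γ→D4 6, C-δ→D2 4, C-ε→D2 5
  crew travel cost 28, fixed 13 → total 41.
Compare {D2, D3}: crew travel cost 30 + fixed 14 = 44.
Compare {D2, D3, D4}: crew travel cost 27 + fixed 19 = 46.
Compare {D1, D2, D3}: crew travel cost 27 + fixed 22 = 49.
All other subsets cost ≥ 44. Minimum total cost: 41.

41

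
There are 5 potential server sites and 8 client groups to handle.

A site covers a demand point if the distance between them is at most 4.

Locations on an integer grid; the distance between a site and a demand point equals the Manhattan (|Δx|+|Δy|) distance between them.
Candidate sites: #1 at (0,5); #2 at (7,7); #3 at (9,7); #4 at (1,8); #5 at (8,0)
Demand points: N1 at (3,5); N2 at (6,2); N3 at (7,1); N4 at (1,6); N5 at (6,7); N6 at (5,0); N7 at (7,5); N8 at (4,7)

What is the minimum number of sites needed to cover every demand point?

3

Coverage sets (demand points within 4 of each site):
  #1: {N1, N4}
  #2: {N5, N7, N8}
  #3: {N5, N7}
  #4: {N4, N8}
  #5: {N2, N3, N6}
No 2 sites suffice: every size-2 union leaves at least one demand point uncovered.
But {#1, #2, #5} covers everything, so the minimum is 3.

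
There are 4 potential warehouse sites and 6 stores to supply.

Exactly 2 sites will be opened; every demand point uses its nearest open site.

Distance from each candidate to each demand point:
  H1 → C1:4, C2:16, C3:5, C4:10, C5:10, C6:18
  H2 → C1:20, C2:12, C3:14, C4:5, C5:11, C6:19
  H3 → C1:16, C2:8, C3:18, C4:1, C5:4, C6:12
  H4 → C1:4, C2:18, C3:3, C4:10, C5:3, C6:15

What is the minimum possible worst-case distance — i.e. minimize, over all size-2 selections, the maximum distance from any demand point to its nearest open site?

12

Open {H1, H3}.
  Farthest demand point is C6 at distance 12 (to H3); all others are ≤ 12.
With {H3, H4} the worst case is 12.
With {H2, H4} the worst case is 15.
No size-2 selection achieves below 12.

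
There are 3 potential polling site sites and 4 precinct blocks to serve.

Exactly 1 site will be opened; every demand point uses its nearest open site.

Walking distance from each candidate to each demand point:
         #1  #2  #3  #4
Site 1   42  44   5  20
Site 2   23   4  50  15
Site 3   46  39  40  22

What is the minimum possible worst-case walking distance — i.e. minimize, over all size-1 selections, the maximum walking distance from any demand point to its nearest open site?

44

Open {Site 1}.
  Farthest demand point is #2 at walking distance 44 (to Site 1); all others are ≤ 44.
With {Site 3} the worst case is 46.
With {Site 2} the worst case is 50.
No size-1 selection achieves below 44.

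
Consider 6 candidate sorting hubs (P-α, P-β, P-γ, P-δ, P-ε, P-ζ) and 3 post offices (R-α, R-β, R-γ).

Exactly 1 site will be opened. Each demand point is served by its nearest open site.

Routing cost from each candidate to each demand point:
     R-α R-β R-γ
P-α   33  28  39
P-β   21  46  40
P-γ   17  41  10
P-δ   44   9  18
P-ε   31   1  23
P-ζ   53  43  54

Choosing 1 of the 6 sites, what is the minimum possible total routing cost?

55

Open {P-ε}.
  R-α→P-ε 31, R-β→P-ε 1, R-γ→P-ε 23  ⇒ total 55.
Compare {P-γ}: total 68.
Compare {P-δ}: total 71.
No size-1 selection does better; minimum is 55.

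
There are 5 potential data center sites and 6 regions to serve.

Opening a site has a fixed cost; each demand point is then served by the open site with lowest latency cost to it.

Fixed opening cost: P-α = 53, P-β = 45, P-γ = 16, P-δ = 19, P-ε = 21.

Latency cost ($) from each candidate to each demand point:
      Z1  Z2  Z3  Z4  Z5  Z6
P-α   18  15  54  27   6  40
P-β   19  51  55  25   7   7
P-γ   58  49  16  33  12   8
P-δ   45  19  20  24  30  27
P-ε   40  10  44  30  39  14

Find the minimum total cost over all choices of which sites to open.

153

Open {P-γ, P-ε}: assign each demand point to its cheapest open site.
  Z1→P-ε 40, Z2→P-ε 10, Z3→P-γ 16, Z4→P-ε 30, Z5→P-γ 12, Z6→P-γ 8
  latency cost 116, fixed 37 → total 153.
Compare {P-α, P-γ}: latency cost 90 + fixed 69 = 159.
Compare {P-γ, P-δ}: latency cost 124 + fixed 35 = 159.
Compare {P-β, P-δ}: latency cost 96 + fixed 64 = 160.
All other subsets cost ≥ 159. Minimum total cost: 153.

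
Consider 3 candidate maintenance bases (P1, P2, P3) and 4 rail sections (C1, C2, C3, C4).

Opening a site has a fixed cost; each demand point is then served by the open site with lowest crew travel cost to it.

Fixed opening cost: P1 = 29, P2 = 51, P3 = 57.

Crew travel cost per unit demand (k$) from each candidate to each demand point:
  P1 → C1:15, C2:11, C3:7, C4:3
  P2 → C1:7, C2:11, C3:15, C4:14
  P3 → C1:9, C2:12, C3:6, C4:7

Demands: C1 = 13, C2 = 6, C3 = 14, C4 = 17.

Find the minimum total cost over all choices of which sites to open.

Open {P1, P2}: assign each demand point to its cheapest open site.
  C1→P2 13×7=91, C2→P1 6×11=66, C3→P1 14×7=98, C4→P1 17×3=51
  crew travel cost 306, fixed 80 → total 386.
Compare {P1, P3}: crew travel cost 318 + fixed 86 = 404.
Compare {P1, P2, P3}: crew travel cost 292 + fixed 137 = 429.
Compare {P1}: crew travel cost 410 + fixed 29 = 439.
All other subsets cost ≥ 404. Minimum total cost: 386.

386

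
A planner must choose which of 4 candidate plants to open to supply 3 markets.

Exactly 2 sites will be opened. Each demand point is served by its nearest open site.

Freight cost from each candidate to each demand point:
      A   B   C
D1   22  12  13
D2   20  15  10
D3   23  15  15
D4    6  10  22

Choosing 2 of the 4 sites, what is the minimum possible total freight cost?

26

Open {D2, D4}.
  A→D4 6, B→D4 10, C→D2 10  ⇒ total 26.
Compare {D1, D4}: total 29.
Compare {D3, D4}: total 31.
No size-2 selection does better; minimum is 26.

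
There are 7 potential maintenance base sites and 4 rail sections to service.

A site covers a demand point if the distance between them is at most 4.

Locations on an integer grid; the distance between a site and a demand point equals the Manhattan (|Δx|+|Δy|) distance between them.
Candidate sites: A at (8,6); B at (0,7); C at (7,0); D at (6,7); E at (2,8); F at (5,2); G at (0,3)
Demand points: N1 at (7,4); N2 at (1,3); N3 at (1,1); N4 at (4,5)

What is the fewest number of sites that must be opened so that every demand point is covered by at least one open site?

2

Coverage sets (demand points within 4 of each site):
  A: {N1}
  B: {}
  C: {N1}
  D: {N1, N4}
  E: {}
  F: {N1, N4}
  G: {N2, N3}
No single site covers all 4 demand points.
But {D, G} covers everything, so the minimum is 2.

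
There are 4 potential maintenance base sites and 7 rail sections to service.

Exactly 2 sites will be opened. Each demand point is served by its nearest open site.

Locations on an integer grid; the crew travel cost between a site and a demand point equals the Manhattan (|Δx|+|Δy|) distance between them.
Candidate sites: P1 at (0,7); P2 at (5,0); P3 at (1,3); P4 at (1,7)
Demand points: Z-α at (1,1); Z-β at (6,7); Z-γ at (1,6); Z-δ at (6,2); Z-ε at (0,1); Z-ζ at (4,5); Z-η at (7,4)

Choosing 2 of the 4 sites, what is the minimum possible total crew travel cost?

29

Open {P3, P4}.
  Z-α→P3 2, Z-β→P4 5, Z-γ→P4 1, Z-δ→P3 6, Z-ε→P3 3, Z-ζ→P3 5, Z-η→P3 7  ⇒ total 29.
Compare {P2, P3}: total 30.
Compare {P1, P3}: total 31.
No size-2 selection does better; minimum is 29.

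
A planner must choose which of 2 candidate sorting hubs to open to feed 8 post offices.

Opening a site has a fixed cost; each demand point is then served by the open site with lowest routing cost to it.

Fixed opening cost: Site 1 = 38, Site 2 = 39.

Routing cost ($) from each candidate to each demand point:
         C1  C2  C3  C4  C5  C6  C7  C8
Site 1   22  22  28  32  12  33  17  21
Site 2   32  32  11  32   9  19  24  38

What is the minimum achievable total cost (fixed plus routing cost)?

Open {Site 1}: assign each demand point to its cheapest open site.
  C1→Site 1 22, C2→Site 1 22, C3→Site 1 28, C4→Site 1 32, C5→Site 1 12, C6→Site 1 33, C7→Site 1 17, C8→Site 1 21
  routing cost 187, fixed 38 → total 225.
Compare {Site 1, Site 2}: routing cost 153 + fixed 77 = 230.
Compare {Site 2}: routing cost 197 + fixed 39 = 236.

225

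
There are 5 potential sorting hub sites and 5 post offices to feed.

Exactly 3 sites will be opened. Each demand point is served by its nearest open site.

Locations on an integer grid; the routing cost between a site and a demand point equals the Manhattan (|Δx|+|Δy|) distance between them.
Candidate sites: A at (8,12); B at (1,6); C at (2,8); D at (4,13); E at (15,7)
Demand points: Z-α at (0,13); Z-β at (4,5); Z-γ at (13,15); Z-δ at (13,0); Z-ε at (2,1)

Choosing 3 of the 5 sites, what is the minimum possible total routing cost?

Open {B, D, E}.
  Z-α→D 4, Z-β→B 4, Z-γ→E 10, Z-δ→E 9, Z-ε→B 6  ⇒ total 33.
Compare {A, B, E}: total 35.
Compare {C, D, E}: total 35.
No size-3 selection does better; minimum is 33.

33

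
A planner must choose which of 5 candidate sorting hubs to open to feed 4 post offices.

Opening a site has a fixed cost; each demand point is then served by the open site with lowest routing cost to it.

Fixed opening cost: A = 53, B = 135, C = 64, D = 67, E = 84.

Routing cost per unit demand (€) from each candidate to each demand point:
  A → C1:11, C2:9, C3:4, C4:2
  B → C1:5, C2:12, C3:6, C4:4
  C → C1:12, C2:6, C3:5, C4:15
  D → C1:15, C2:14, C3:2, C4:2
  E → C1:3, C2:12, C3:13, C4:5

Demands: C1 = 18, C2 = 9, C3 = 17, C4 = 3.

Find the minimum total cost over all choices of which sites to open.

346

Open {A, E}: assign each demand point to its cheapest open site.
  C1→E 18×3=54, C2→A 9×9=81, C3→A 17×4=68, C4→A 3×2=6
  routing cost 209, fixed 137 → total 346.
Compare {D, E}: routing cost 202 + fixed 151 = 353.
Compare {C, E}: routing cost 208 + fixed 148 = 356.
Compare {C, D, E}: routing cost 148 + fixed 215 = 363.
All other subsets cost ≥ 353. Minimum total cost: 346.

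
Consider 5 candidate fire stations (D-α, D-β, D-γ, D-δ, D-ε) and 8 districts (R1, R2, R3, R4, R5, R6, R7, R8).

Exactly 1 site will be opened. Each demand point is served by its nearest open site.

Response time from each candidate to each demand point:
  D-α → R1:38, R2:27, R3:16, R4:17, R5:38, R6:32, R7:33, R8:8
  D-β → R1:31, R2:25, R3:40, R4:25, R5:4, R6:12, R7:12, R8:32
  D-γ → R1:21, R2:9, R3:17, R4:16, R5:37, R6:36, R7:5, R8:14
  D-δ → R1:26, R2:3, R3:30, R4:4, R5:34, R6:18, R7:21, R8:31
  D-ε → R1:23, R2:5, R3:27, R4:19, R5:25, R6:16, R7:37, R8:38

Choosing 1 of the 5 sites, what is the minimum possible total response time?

155

Open {D-γ}.
  R1→D-γ 21, R2→D-γ 9, R3→D-γ 17, R4→D-γ 16, R5→D-γ 37, R6→D-γ 36, R7→D-γ 5, R8→D-γ 14  ⇒ total 155.
Compare {D-δ}: total 167.
Compare {D-β}: total 181.
No size-1 selection does better; minimum is 155.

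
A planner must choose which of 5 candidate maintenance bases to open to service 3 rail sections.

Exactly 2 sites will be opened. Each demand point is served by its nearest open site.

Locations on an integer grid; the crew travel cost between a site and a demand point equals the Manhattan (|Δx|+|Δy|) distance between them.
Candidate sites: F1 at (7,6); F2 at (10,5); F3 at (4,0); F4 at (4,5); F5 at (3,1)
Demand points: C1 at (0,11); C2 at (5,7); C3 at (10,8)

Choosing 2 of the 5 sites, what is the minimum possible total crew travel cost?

Open {F2, F4}.
  C1→F4 10, C2→F4 3, C3→F2 3  ⇒ total 16.
Compare {F1, F2}: total 18.
Compare {F1, F4}: total 18.
No size-2 selection does better; minimum is 16.

16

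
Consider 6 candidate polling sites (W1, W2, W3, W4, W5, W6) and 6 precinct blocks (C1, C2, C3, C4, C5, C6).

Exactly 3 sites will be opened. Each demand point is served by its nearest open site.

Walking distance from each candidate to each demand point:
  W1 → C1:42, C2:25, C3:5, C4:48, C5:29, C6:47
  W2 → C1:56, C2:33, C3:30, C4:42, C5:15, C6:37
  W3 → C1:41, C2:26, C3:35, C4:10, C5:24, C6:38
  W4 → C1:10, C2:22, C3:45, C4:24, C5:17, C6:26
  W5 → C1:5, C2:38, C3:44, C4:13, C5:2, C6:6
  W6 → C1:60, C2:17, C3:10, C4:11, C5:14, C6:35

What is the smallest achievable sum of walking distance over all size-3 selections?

46

Open {W1, W5, W6}.
  C1→W5 5, C2→W6 17, C3→W1 5, C4→W6 11, C5→W5 2, C6→W5 6  ⇒ total 46.
Compare {W3, W5, W6}: total 50.
Compare {W2, W5, W6}: total 51.
No size-3 selection does better; minimum is 46.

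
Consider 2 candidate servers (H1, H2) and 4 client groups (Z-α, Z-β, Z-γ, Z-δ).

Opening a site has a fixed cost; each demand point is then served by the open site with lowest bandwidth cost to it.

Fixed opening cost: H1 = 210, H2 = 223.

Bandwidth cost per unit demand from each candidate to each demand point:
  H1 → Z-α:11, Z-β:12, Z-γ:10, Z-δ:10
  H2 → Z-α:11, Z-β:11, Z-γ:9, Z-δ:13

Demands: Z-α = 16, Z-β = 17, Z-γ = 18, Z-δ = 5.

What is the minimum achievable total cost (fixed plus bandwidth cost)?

Open {H2}: assign each demand point to its cheapest open site.
  Z-α→H2 16×11=176, Z-β→H2 17×11=187, Z-γ→H2 18×9=162, Z-δ→H2 5×13=65
  bandwidth cost 590, fixed 223 → total 813.
Compare {H1}: bandwidth cost 610 + fixed 210 = 820.
Compare {H1, H2}: bandwidth cost 575 + fixed 433 = 1008.

813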